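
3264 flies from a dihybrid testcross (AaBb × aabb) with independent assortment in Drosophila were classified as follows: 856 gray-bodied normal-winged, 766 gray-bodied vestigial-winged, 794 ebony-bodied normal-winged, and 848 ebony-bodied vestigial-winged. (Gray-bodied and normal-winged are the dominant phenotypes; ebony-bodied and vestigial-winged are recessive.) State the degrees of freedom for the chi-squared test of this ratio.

3

A dihybrid testcross with independent assortment gives a 1:1:1:1 ratio.
A goodness-of-fit test with 4 phenotype classes has df = 4 − 1 = 3.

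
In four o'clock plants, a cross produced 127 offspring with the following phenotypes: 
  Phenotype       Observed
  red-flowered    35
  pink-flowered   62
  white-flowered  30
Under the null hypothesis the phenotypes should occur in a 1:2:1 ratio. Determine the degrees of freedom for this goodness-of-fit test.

2

A goodness-of-fit test with 3 phenotype classes has df = 3 − 1 = 2.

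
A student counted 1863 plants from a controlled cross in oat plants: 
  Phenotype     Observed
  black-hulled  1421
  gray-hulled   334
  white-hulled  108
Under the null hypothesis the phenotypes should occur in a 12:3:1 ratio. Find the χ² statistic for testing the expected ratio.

1.686

Under the 12:3:1 hypothesis (Σ ratio = 16, N = 1863):
  black-hulled: 1863 × 12/16 = 1397.25
  gray-hulled: 1863 × 3/16 = 349.3125
  white-hulled: 1863 × 1/16 = 116.4375
χ² = Σ (O − E)² / E
  black-hulled: (1421 − 1397.25)² / 1397.25 = 0.4037
  gray-hulled: (334 − 349.3125)² / 349.3125 = 0.6712
  white-hulled: (108 − 116.4375)² / 116.4375 = 0.6114
χ² = 0.4037 + 0.6712 + 0.6114 = 1.6863 ≈ 1.686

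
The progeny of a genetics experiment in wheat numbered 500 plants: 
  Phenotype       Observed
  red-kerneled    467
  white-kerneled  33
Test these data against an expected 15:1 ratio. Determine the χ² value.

Under the 15:1 hypothesis (Σ ratio = 16, N = 500):
  red-kerneled: 500 × 15/16 = 468.75
  white-kerneled: 500 × 1/16 = 31.25
χ² = Σ (O − E)² / E
  red-kerneled: (467 − 468.75)² / 468.75 = 0.0065
  white-kerneled: (33 − 31.25)² / 31.25 = 0.0980
χ² = 0.0065 + 0.0980 = 0.1045 ≈ 0.105

0.105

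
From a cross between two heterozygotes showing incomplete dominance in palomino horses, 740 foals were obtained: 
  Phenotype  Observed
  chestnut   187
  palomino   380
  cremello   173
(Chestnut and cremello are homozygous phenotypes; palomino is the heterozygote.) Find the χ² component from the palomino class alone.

With incomplete dominance, a heterozygote × heterozygote cross gives a 1:2:1 phenotypic ratio.
The 1:2:1 ratio has 4 parts, so with N = 740 the expected counts are:
  chestnut: 740 × 1/4 = 185
  palomino: 740 × 2/4 = 370
  cremello: 740 × 1/4 = 185
Contribution of palomino: (380 − 370)² / 370 = 0.2703

0.270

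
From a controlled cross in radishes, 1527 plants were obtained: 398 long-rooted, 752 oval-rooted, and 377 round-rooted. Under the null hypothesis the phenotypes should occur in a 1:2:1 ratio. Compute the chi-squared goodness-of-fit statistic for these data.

0.924

Expected counts for N = 1527 under a 1:2:1 ratio (total parts = 4):
  long-rooted: 1527 × 1/4 = 381.75
  oval-rooted: 1527 × 2/4 = 763.5
  round-rooted: 1527 × 1/4 = 381.75
χ² = Σ (O − E)² / E
  long-rooted: (398 − 381.75)² / 381.75 = 0.6917
  oval-rooted: (752 − 763.5)² / 763.5 = 0.1732
  round-rooted: (377 − 381.75)² / 381.75 = 0.0591
χ² = 0.6917 + 0.1732 + 0.0591 = 0.924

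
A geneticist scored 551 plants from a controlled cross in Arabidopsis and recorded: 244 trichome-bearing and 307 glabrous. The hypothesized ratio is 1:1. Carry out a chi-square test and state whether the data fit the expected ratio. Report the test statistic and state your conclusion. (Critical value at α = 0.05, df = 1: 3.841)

Expected counts for N = 551 under a 1:1 ratio (total parts = 2):
  trichome-bearing: 551 × 1/2 = 275.5
  glabrous: 551 × 1/2 = 275.5
χ² = Σ (O − E)² / E
  trichome-bearing: (244 − 275.5)² / 275.5 = 3.6016
  glabrous: (307 − 275.5)² / 275.5 = 3.6016
χ² = 3.6016 + 3.6016 = 7.2032 ≈ 7.203
Degrees of freedom = 2 − 1 = 1; critical value at α = 0.05 is 3.841.
Since 7.203 > 3.841, we reject the null hypothesis — the data do not fit the 1:1 ratio.

7.203; not consistent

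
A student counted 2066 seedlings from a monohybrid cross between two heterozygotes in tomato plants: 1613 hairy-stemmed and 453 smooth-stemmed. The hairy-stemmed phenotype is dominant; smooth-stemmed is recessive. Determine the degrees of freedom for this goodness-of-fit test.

For a monohybrid cross between heterozygotes with complete dominance, the expected phenotypic ratio is 3:1.
A goodness-of-fit test with 2 phenotype classes has df = 2 − 1 = 1.

1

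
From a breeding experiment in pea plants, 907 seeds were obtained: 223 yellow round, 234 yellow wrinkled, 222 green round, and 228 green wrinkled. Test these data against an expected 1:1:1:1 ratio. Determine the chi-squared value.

0.400

Total ratio parts = 4. Expected numbers out of 907:
  yellow round: 907 × 1/4 = 226.75
  yellow wrinkled: 907 × 1/4 = 226.75
  green round: 907 × 1/4 = 226.75
  green wrinkled: 907 × 1/4 = 226.75
χ² = Σ (O − E)² / E
  yellow round: (223 − 226.75)² / 226.75 = 0.0620
  yellow wrinkled: (234 − 226.75)² / 226.75 = 0.2318
  green round: (222 − 226.75)² / 226.75 = 0.0995
  green wrinkled: (228 − 226.75)² / 226.75 = 0.0069
χ² = 0.0620 + 0.2318 + 0.0995 + 0.0069 = 0.4002 ≈ 0.400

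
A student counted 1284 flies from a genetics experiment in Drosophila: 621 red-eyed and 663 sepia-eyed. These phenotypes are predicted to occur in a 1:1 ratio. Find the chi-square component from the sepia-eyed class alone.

0.687

The 1:1 ratio has 2 parts, so with N = 1284 the expected counts are:
  red-eyed: 1284 × 1/2 = 642
  sepia-eyed: 1284 × 1/2 = 642
Contribution of sepia-eyed: (663 − 642)² / 642 = 0.6869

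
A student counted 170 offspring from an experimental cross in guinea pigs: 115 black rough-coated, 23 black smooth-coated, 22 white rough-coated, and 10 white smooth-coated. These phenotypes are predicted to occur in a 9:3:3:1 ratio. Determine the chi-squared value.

Expected counts for N = 170 under a 9:3:3:1 ratio (total parts = 16):
  black rough-coated: 170 × 9/16 = 95.625
  black smooth-coated: 170 × 3/16 = 31.875
  white rough-coated: 170 × 3/16 = 31.875
  white smooth-coated: 170 × 1/16 = 10.625
χ² = Σ (O − E)² / E
  black rough-coated: (115 − 95.625)² / 95.625 = 3.9257
  black smooth-coated: (23 − 31.875)² / 31.875 = 2.4711
  white rough-coated: (22 − 31.875)² / 31.875 = 3.0593
  white smooth-coated: (10 − 10.625)² / 10.625 = 0.0368
χ² = 3.9257 + 2.4711 + 3.0593 + 0.0368 = 9.4929 ≈ 9.493

9.493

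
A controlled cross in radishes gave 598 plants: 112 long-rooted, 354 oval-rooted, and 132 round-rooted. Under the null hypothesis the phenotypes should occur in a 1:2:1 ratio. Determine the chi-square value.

21.572

Under the 1:2:1 hypothesis (Σ ratio = 4, N = 598):
  long-rooted: 598 × 1/4 = 149.5
  oval-rooted: 598 × 2/4 = 299
  round-rooted: 598 × 1/4 = 149.5
χ² = Σ (O − E)² / E
  long-rooted: (112 − 149.5)² / 149.5 = 9.4064
  oval-rooted: (354 − 299)² / 299 = 10.1171
  round-rooted: (132 − 149.5)² / 149.5 = 2.0485
χ² = 9.4064 + 10.1171 + 2.0485 = 21.572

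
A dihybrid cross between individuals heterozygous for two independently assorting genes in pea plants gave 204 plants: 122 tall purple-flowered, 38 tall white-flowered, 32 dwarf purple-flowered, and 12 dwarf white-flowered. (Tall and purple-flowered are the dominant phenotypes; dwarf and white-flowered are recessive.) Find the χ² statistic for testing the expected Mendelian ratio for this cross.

1.525

A dihybrid F₂ with independent assortment and complete dominance at both loci gives a 9:3:3:1 phenotypic ratio.
Total ratio parts = 16. Expected numbers out of 204:
  tall purple-flowered: 204 × 9/16 = 114.75
  tall white-flowered: 204 × 3/16 = 38.25
  dwarf purple-flowered: 204 × 3/16 = 38.25
  dwarf white-flowered: 204 × 1/16 = 12.75
χ² = Σ (O − E)² / E
  tall purple-flowered: (122 − 114.75)² / 114.75 = 0.4581
  tall white-flowered: (38 − 38.25)² / 38.25 = 0.0016
  dwarf purple-flowered: (32 − 38.25)² / 38.25 = 1.0212
  dwarf white-flowered: (12 − 12.75)² / 12.75 = 0.0441
χ² = 0.4581 + 0.0016 + 1.0212 + 0.0441 = 1.525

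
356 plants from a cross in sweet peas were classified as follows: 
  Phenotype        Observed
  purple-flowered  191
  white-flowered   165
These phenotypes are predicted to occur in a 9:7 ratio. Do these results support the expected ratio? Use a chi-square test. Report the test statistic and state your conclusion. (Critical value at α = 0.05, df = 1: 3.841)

Total ratio parts = 16. Expected numbers out of 356:
  purple-flowered: 356 × 9/16 = 200.25
  white-flowered: 356 × 7/16 = 155.75
χ² = Σ (O − E)² / E
  purple-flowered: (191 − 200.25)² / 200.25 = 0.4273
  white-flowered: (165 − 155.75)² / 155.75 = 0.5494
χ² = 0.4273 + 0.5494 = 0.9767 ≈ 0.977
Degrees of freedom = 2 − 1 = 1; critical value at α = 0.05 is 3.841.
Since 0.977 < 3.841, we fail to reject the null hypothesis — the data are consistent with the 9:7 ratio.

0.977; consistent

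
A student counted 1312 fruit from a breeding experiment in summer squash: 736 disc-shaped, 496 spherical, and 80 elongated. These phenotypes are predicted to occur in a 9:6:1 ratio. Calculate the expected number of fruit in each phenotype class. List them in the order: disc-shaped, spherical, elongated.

738, 492, 82

The 9:6:1 ratio has 16 parts, so with N = 1312 the expected counts are:
  disc-shaped: 1312 × 9/16 = 738
  spherical: 1312 × 6/16 = 492
  elongated: 1312 × 1/16 = 82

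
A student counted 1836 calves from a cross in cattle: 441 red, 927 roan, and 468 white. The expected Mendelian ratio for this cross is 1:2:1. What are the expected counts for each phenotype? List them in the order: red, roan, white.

Under the 1:2:1 hypothesis (Σ ratio = 4, N = 1836):
  red: 1836 × 1/4 = 459
  roan: 1836 × 2/4 = 918
  white: 1836 × 1/4 = 459

459, 918, 459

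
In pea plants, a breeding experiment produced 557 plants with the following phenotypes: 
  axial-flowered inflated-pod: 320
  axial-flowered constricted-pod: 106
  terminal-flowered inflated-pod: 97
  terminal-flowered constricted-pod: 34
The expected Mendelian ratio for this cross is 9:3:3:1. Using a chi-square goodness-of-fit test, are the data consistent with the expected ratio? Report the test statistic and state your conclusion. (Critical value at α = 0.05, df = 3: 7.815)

0.715; consistent

Total ratio parts = 16. Expected numbers out of 557:
  axial-flowered inflated-pod: 557 × 9/16 = 313.3125
  axial-flowered constricted-pod: 557 × 3/16 = 104.4375
  terminal-flowered inflated-pod: 557 × 3/16 = 104.4375
  terminal-flowered constricted-pod: 557 × 1/16 = 34.8125
χ² = Σ (O − E)² / E
  axial-flowered inflated-pod: (320 − 313.3125)² / 313.3125 = 0.1427
  axial-flowered constricted-pod: (106 − 104.4375)² / 104.4375 = 0.0234
  terminal-flowered inflated-pod: (97 − 104.4375)² / 104.4375 = 0.5297
  terminal-flowered constricted-pod: (34 − 34.8125)² / 34.8125 = 0.0190
χ² = 0.1427 + 0.0234 + 0.5297 + 0.0190 = 0.7148 ≈ 0.715
Degrees of freedom = 4 − 1 = 3; critical value at α = 0.05 is 7.815.
Since 0.715 < 7.815, we fail to reject the null hypothesis — the data are consistent with the 9:3:3:1 ratio.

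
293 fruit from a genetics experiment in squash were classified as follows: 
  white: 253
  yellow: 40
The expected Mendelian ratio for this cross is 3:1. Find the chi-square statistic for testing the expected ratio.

20.124

Under the 3:1 hypothesis (Σ ratio = 4, N = 293):
  white: 293 × 3/4 = 219.75
  yellow: 293 × 1/4 = 73.25
χ² = Σ (O − E)² / E
  white: (253 − 219.75)² / 219.75 = 5.0310
  yellow: (40 − 73.25)² / 73.25 = 15.0930
χ² = 5.0310 + 15.0930 = 20.124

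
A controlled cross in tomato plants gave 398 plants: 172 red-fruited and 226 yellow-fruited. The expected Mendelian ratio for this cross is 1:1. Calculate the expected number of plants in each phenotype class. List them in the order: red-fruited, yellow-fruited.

199, 199

Total ratio parts = 2. Expected numbers out of 398:
  red-fruited: 398 × 1/2 = 199
  yellow-fruited: 398 × 1/2 = 199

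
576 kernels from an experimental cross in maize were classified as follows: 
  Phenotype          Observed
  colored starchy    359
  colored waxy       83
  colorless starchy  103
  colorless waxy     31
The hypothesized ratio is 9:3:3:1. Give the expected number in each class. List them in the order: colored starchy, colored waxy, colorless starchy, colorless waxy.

324, 108, 108, 36

Expected counts for N = 576 under a 9:3:3:1 ratio (total parts = 16):
  colored starchy: 576 × 9/16 = 324
  colored waxy: 576 × 3/16 = 108
  colorless starchy: 576 × 3/16 = 108
  colorless waxy: 576 × 1/16 = 36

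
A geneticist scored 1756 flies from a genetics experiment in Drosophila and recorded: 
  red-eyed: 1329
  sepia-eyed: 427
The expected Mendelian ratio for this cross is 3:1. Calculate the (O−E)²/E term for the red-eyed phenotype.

0.109

Total ratio parts = 4. Expected numbers out of 1756:
  red-eyed: 1756 × 3/4 = 1317
  sepia-eyed: 1756 × 1/4 = 439
Contribution of red-eyed: (1329 − 1317)² / 1317 = 0.1093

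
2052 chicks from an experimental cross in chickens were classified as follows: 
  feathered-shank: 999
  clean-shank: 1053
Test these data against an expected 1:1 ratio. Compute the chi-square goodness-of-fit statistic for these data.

Expected counts for N = 2052 under a 1:1 ratio (total parts = 2):
  feathered-shank: 2052 × 1/2 = 1026
  clean-shank: 2052 × 1/2 = 1026
χ² = Σ (O − E)² / E
  feathered-shank: (999 − 1026)² / 1026 = 0.7105
  clean-shank: (1053 − 1026)² / 1026 = 0.7105
χ² = 0.7105 + 0.7105 = 1.421

1.421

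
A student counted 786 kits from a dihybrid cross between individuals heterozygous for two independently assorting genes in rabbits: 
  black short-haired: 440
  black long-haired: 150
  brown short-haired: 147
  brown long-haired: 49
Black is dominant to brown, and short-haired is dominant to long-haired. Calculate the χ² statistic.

0.058

A dihybrid F₂ with independent assortment and complete dominance at both loci gives a 9:3:3:1 phenotypic ratio.
The 9:3:3:1 ratio has 16 parts, so with N = 786 the expected counts are:
  black short-haired: 786 × 9/16 = 442.125
  black long-haired: 786 × 3/16 = 147.375
  brown short-haired: 786 × 3/16 = 147.375
  brown long-haired: 786 × 1/16 = 49.125
χ² = Σ (O − E)² / E
  black short-haired: (440 − 442.125)² / 442.125 = 0.0102
  black long-haired: (150 − 147.375)² / 147.375 = 0.0468
  brown short-haired: (147 − 147.375)² / 147.375 = 0.0010
  brown long-haired: (49 − 49.125)² / 49.125 = 0.0003
χ² = 0.0102 + 0.0468 + 0.0010 + 0.0003 = 0.0583 ≈ 0.058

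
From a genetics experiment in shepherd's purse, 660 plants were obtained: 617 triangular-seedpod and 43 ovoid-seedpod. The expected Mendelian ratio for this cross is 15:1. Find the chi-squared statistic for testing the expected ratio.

Total ratio parts = 16. Expected numbers out of 660:
  triangular-seedpod: 660 × 15/16 = 618.75
  ovoid-seedpod: 660 × 1/16 = 41.25
χ² = Σ (O − E)² / E
  triangular-seedpod: (617 − 618.75)² / 618.75 = 0.0049
  ovoid-seedpod: (43 − 41.25)² / 41.25 = 0.0742
χ² = 0.0049 + 0.0742 = 0.0791 ≈ 0.079

0.079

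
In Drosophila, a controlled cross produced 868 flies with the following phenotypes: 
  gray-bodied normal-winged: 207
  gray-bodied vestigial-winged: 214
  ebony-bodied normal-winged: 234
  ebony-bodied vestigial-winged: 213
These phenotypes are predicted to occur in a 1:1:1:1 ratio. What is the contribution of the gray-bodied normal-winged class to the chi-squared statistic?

Expected counts for N = 868 under a 1:1:1:1 ratio (total parts = 4):
  gray-bodied normal-winged: 868 × 1/4 = 217
  gray-bodied vestigial-winged: 868 × 1/4 = 217
  ebony-bodied normal-winged: 868 × 1/4 = 217
  ebony-bodied vestigial-winged: 868 × 1/4 = 217
Contribution of gray-bodied normal-winged: (207 − 217)² / 217 = 0.4608

0.461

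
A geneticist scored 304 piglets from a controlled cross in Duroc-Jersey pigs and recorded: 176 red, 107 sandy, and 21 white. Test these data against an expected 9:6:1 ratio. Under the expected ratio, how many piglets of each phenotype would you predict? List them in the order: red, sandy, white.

Total ratio parts = 16. Expected numbers out of 304:
  red: 304 × 9/16 = 171
  sandy: 304 × 6/16 = 114
  white: 304 × 1/16 = 19

171, 114, 19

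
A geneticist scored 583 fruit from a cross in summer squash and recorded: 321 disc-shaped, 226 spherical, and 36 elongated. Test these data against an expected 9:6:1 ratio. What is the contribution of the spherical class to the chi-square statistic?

0.249

Under the 9:6:1 hypothesis (Σ ratio = 16, N = 583):
  disc-shaped: 583 × 9/16 = 327.9375
  spherical: 583 × 6/16 = 218.625
  elongated: 583 × 1/16 = 36.4375
Contribution of spherical: (226 − 218.625)² / 218.625 = 0.2488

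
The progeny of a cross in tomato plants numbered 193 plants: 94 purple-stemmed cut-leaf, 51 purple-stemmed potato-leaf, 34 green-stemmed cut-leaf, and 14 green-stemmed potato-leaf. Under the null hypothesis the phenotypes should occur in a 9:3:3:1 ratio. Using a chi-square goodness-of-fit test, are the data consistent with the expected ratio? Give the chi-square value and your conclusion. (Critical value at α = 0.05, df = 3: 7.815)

Total ratio parts = 16. Expected numbers out of 193:
  purple-stemmed cut-leaf: 193 × 9/16 = 108.5625
  purple-stemmed potato-leaf: 193 × 3/16 = 36.1875
  green-stemmed cut-leaf: 193 × 3/16 = 36.1875
  green-stemmed potato-leaf: 193 × 1/16 = 12.0625
χ² = Σ (O − E)² / E
  purple-stemmed cut-leaf: (94 − 108.5625)² / 108.5625 = 1.9534
  purple-stemmed potato-leaf: (51 − 36.1875)² / 36.1875 = 6.0631
  green-stemmed cut-leaf: (34 − 36.1875)² / 36.1875 = 0.1322
  green-stemmed potato-leaf: (14 − 12.0625)² / 12.0625 = 0.3112
χ² = 1.9534 + 6.0631 + 0.1322 + 0.3112 = 8.4599 ≈ 8.460
Degrees of freedom = 4 − 1 = 3; critical value at α = 0.05 is 7.815.
Since 8.460 > 7.815, we reject the null hypothesis — the data do not fit the 9:3:3:1 ratio.

8.460; not consistent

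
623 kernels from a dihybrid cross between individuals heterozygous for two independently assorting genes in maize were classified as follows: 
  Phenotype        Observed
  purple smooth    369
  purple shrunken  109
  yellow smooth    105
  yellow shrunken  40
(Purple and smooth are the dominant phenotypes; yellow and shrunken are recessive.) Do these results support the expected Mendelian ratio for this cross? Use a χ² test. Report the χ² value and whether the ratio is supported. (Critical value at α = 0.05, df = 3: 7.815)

A dihybrid F₂ with independent assortment and complete dominance at both loci gives a 9:3:3:1 phenotypic ratio.
The 9:3:3:1 ratio has 16 parts, so with N = 623 the expected counts are:
  purple smooth: 623 × 9/16 = 350.4375
  purple shrunken: 623 × 3/16 = 116.8125
  yellow smooth: 623 × 3/16 = 116.8125
  yellow shrunken: 623 × 1/16 = 38.9375
χ² = Σ (O − E)² / E
  purple smooth: (369 − 350.4375)² / 350.4375 = 0.9832
  purple shrunken: (109 − 116.8125)² / 116.8125 = 0.5225
  yellow smooth: (105 − 116.8125)² / 116.8125 = 1.1945
  yellow shrunken: (40 − 38.9375)² / 38.9375 = 0.0290
χ² = 0.9832 + 0.5225 + 1.1945 + 0.0290 = 2.7292 ≈ 2.729
Degrees of freedom = 4 − 1 = 3; critical value at α = 0.05 is 7.815.
Since 2.729 < 7.815, we fail to reject the null hypothesis — the data are consistent with the 9:3:3:1 ratio.

2.729; consistent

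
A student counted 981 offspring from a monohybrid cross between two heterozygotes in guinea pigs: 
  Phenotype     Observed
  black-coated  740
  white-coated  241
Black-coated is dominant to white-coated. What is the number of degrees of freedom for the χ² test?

1

For a monohybrid cross between heterozygotes with complete dominance, the expected phenotypic ratio is 3:1.
A goodness-of-fit test with 2 phenotype classes has df = 2 − 1 = 1.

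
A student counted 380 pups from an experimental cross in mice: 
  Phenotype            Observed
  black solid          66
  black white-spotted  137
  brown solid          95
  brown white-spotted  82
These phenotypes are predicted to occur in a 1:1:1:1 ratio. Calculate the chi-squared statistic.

29.200

Total ratio parts = 4. Expected numbers out of 380:
  black solid: 380 × 1/4 = 95
  black white-spotted: 380 × 1/4 = 95
  brown solid: 380 × 1/4 = 95
  brown white-spotted: 380 × 1/4 = 95
χ² = Σ (O − E)² / E
  black solid: (66 − 95)² / 95 = 8.8526
  black white-spotted: (137 − 95)² / 95 = 18.5684
  brown solid: (95 − 95)² / 95 = 0.0000
  brown white-spotted: (82 − 95)² / 95 = 1.7789
χ² = 8.8526 + 18.5684 + 0.0000 + 1.7789 = 29.1999 ≈ 29.200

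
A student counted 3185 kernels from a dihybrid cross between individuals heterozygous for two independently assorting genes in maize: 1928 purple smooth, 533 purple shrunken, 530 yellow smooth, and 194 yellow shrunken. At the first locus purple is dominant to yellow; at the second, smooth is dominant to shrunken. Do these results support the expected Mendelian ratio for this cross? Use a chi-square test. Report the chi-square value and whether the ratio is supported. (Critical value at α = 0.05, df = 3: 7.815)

24.977; not consistent

A dihybrid F₂ with independent assortment and complete dominance at both loci gives a 9:3:3:1 phenotypic ratio.
Expected counts for N = 3185 under a 9:3:3:1 ratio (total parts = 16):
  purple smooth: 3185 × 9/16 = 1791.5625
  purple shrunken: 3185 × 3/16 = 597.1875
  yellow smooth: 3185 × 3/16 = 597.1875
  yellow shrunken: 3185 × 1/16 = 199.0625
χ² = Σ (O − E)² / E
  purple smooth: (1928 − 1791.5625)² / 1791.5625 = 10.3905
  purple shrunken: (533 − 597.1875)² / 597.1875 = 6.8991
  yellow smooth: (530 − 597.1875)² / 597.1875 = 7.5590
  yellow shrunken: (194 − 199.0625)² / 199.0625 = 0.1287
χ² = 10.3905 + 6.8991 + 7.5590 + 0.1287 = 24.9773 ≈ 24.977
Degrees of freedom = 4 − 1 = 3; critical value at α = 0.05 is 7.815.
Since 24.977 > 7.815, we reject the null hypothesis — the data do not fit the 9:3:3:1 ratio.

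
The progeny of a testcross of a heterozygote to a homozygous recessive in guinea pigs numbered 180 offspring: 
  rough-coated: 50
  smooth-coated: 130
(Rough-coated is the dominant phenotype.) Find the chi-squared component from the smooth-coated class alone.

17.778

A testcross of a heterozygote (Aa × aa) gives a 1:1 phenotypic ratio.
Total ratio parts = 2. Expected numbers out of 180:
  rough-coated: 180 × 1/2 = 90
  smooth-coated: 180 × 1/2 = 90
Contribution of smooth-coated: (130 − 90)² / 90 = 17.7778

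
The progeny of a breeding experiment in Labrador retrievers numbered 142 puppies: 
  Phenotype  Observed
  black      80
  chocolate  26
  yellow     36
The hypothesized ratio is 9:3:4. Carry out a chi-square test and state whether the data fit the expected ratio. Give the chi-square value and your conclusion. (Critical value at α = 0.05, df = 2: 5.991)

0.022; consistent

The 9:3:4 ratio has 16 parts, so with N = 142 the expected counts are:
  black: 142 × 9/16 = 79.875
  chocolate: 142 × 3/16 = 26.625
  yellow: 142 × 4/16 = 35.5
χ² = Σ (O − E)² / E
  black: (80 − 79.875)² / 79.875 = 0.0002
  chocolate: (26 − 26.625)² / 26.625 = 0.0147
  yellow: (36 − 35.5)² / 35.5 = 0.0070
χ² = 0.0002 + 0.0147 + 0.0070 = 0.0219 ≈ 0.022
Degrees of freedom = 3 − 1 = 2; critical value at α = 0.05 is 5.991.
Since 0.022 < 5.991, we fail to reject the null hypothesis — the data are consistent with the 9:3:4 ratio.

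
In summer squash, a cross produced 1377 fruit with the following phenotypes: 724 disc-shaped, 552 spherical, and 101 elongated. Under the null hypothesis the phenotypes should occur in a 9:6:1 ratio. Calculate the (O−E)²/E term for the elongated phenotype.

2.593

Under the 9:6:1 hypothesis (Σ ratio = 16, N = 1377):
  disc-shaped: 1377 × 9/16 = 774.5625
  spherical: 1377 × 6/16 = 516.375
  elongated: 1377 × 1/16 = 86.0625
Contribution of elongated: (101 − 86.0625)² / 86.0625 = 2.5926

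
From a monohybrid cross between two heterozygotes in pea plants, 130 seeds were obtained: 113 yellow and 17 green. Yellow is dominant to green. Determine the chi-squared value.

For a monohybrid cross between heterozygotes with complete dominance, the expected phenotypic ratio is 3:1.
The 3:1 ratio has 4 parts, so with N = 130 the expected counts are:
  yellow: 130 × 3/4 = 97.5
  green: 130 × 1/4 = 32.5
χ² = Σ (O − E)² / E
  yellow: (113 − 97.5)² / 97.5 = 2.4641
  green: (17 − 32.5)² / 32.5 = 7.3923
χ² = 2.4641 + 7.3923 = 9.8564 ≈ 9.856

9.856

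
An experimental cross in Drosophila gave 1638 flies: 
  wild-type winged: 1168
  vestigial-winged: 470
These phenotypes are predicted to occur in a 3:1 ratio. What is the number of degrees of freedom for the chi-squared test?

1

A goodness-of-fit test with 2 phenotype classes has df = 2 − 1 = 1.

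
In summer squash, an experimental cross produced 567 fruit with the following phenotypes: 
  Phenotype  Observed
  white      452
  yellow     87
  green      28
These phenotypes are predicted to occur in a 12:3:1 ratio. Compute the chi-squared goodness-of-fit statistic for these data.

6.752

Under the 12:3:1 hypothesis (Σ ratio = 16, N = 567):
  white: 567 × 12/16 = 425.25
  yellow: 567 × 3/16 = 106.3125
  green: 567 × 1/16 = 35.4375
χ² = Σ (O − E)² / E
  white: (452 − 425.25)² / 425.25 = 1.6827
  yellow: (87 − 106.3125)² / 106.3125 = 3.5083
  green: (28 − 35.4375)² / 35.4375 = 1.5610
χ² = 1.6827 + 3.5083 + 1.5610 = 6.752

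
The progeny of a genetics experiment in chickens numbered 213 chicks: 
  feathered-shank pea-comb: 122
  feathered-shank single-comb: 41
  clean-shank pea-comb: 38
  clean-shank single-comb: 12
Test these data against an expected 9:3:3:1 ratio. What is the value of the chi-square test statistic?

Expected counts for N = 213 under a 9:3:3:1 ratio (total parts = 16):
  feathered-shank pea-comb: 213 × 9/16 = 119.8125
  feathered-shank single-comb: 213 × 3/16 = 39.9375
  clean-shank pea-comb: 213 × 3/16 = 39.9375
  clean-shank single-comb: 213 × 1/16 = 13.3125
χ² = Σ (O − E)² / E
  feathered-shank pea-comb: (122 − 119.8125)² / 119.8125 = 0.0399
  feathered-shank single-comb: (41 − 39.9375)² / 39.9375 = 0.0283
  clean-shank pea-comb: (38 − 39.9375)² / 39.9375 = 0.0940
  clean-shank single-comb: (12 − 13.3125)² / 13.3125 = 0.1294
χ² = 0.0399 + 0.0283 + 0.0940 + 0.1294 = 0.2916 ≈ 0.292

0.292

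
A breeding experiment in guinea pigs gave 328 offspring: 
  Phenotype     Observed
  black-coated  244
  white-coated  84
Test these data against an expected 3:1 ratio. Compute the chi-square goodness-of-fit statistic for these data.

0.065

The 3:1 ratio has 4 parts, so with N = 328 the expected counts are:
  black-coated: 328 × 3/4 = 246
  white-coated: 328 × 1/4 = 82
χ² = Σ (O − E)² / E
  black-coated: (244 − 246)² / 246 = 0.0163
  white-coated: (84 − 82)² / 82 = 0.0488
χ² = 0.0163 + 0.0488 = 0.0651 ≈ 0.065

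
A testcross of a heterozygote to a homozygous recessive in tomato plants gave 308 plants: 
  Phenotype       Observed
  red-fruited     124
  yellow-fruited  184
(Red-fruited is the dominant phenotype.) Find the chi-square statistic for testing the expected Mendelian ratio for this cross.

11.688

A testcross of a heterozygote (Aa × aa) gives a 1:1 phenotypic ratio.
Expected counts for N = 308 under a 1:1 ratio (total parts = 2):
  red-fruited: 308 × 1/2 = 154
  yellow-fruited: 308 × 1/2 = 154
χ² = Σ (O − E)² / E
  red-fruited: (124 − 154)² / 154 = 5.8442
  yellow-fruited: (184 − 154)² / 154 = 5.8442
χ² = 5.8442 + 5.8442 = 11.6884 ≈ 11.688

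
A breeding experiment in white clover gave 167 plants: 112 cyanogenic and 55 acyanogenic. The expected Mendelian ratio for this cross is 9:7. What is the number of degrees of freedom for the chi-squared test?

1

A goodness-of-fit test with 2 phenotype classes has df = 2 − 1 = 1.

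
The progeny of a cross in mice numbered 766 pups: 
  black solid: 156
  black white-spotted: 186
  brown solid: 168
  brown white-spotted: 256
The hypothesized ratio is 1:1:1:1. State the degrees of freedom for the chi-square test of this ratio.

A goodness-of-fit test with 4 phenotype classes has df = 4 − 1 = 3.

3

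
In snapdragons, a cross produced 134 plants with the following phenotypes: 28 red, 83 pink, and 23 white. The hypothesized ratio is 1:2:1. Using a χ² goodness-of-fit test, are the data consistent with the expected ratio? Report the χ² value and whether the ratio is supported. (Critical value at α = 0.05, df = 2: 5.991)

8.015; not consistent

Under the 1:2:1 hypothesis (Σ ratio = 4, N = 134):
  red: 134 × 1/4 = 33.5
  pink: 134 × 2/4 = 67
  white: 134 × 1/4 = 33.5
χ² = Σ (O − E)² / E
  red: (28 − 33.5)² / 33.5 = 0.9030
  pink: (83 − 67)² / 67 = 3.8209
  white: (23 − 33.5)² / 33.5 = 3.2910
χ² = 0.9030 + 3.8209 + 3.2910 = 8.0149 ≈ 8.015
Degrees of freedom = 3 − 1 = 2; critical value at α = 0.05 is 5.991.
Since 8.015 > 5.991, we reject the null hypothesis — the data do not fit the 1:2:1 ratio.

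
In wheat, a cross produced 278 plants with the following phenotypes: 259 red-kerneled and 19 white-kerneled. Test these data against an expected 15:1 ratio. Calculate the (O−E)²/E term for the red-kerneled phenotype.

The 15:1 ratio has 16 parts, so with N = 278 the expected counts are:
  red-kerneled: 278 × 15/16 = 260.625
  white-kerneled: 278 × 1/16 = 17.375
Contribution of red-kerneled: (259 − 260.625)² / 260.625 = 0.0101

0.010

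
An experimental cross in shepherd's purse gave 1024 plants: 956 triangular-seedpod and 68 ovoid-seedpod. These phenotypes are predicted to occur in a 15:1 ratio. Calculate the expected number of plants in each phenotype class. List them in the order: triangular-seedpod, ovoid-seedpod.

960, 64

Expected counts for N = 1024 under a 15:1 ratio (total parts = 16):
  triangular-seedpod: 1024 × 15/16 = 960
  ovoid-seedpod: 1024 × 1/16 = 64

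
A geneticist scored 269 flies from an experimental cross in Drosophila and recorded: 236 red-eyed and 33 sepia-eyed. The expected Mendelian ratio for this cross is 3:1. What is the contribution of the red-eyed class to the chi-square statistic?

5.814

Under the 3:1 hypothesis (Σ ratio = 4, N = 269):
  red-eyed: 269 × 3/4 = 201.75
  sepia-eyed: 269 × 1/4 = 67.25
Contribution of red-eyed: (236 − 201.75)² / 201.75 = 5.8144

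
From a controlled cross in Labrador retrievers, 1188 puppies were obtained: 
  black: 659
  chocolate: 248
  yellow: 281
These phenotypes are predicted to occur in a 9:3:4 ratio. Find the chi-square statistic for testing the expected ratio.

Total ratio parts = 16. Expected numbers out of 1188:
  black: 1188 × 9/16 = 668.25
  chocolate: 1188 × 3/16 = 222.75
  yellow: 1188 × 4/16 = 297
χ² = Σ (O − E)² / E
  black: (659 − 668.25)² / 668.25 = 0.1280
  chocolate: (248 − 222.75)² / 222.75 = 2.8622
  yellow: (281 − 297)² / 297 = 0.8620
χ² = 0.1280 + 2.8622 + 0.8620 = 3.8522 ≈ 3.852

3.852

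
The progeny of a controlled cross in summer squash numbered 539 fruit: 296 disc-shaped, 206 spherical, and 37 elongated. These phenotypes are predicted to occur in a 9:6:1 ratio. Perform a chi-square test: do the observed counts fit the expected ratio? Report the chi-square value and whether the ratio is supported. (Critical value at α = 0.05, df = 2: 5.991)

0.570; consistent

Expected counts for N = 539 under a 9:6:1 ratio (total parts = 16):
  disc-shaped: 539 × 9/16 = 303.1875
  spherical: 539 × 6/16 = 202.125
  elongated: 539 × 1/16 = 33.6875
χ² = Σ (O − E)² / E
  disc-shaped: (296 − 303.1875)² / 303.1875 = 0.1704
  spherical: (206 − 202.125)² / 202.125 = 0.0743
  elongated: (37 − 33.6875)² / 33.6875 = 0.3257
χ² = 0.1704 + 0.0743 + 0.3257 = 0.5704 ≈ 0.570
Degrees of freedom = 3 − 1 = 2; critical value at α = 0.05 is 5.991.
Since 0.570 < 5.991, we fail to reject the null hypothesis — the data are consistent with the 9:6:1 ratio.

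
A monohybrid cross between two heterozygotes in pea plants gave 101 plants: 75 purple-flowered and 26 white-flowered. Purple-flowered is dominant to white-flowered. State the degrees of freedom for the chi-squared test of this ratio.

1

For a monohybrid cross between heterozygotes with complete dominance, the expected phenotypic ratio is 3:1.
A goodness-of-fit test with 2 phenotype classes has df = 2 − 1 = 1.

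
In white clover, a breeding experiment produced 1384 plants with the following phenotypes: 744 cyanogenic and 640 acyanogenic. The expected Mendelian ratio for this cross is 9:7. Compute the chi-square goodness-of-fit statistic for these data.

The 9:7 ratio has 16 parts, so with N = 1384 the expected counts are:
  cyanogenic: 1384 × 9/16 = 778.5
  acyanogenic: 1384 × 7/16 = 605.5
χ² = Σ (O − E)² / E
  cyanogenic: (744 − 778.5)² / 778.5 = 1.5289
  acyanogenic: (640 − 605.5)² / 605.5 = 1.9657
χ² = 1.5289 + 1.9657 = 3.4946 ≈ 3.495

3.495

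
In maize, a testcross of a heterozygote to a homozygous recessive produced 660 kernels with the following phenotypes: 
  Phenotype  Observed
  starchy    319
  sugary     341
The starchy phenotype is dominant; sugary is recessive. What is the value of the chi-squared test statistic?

A testcross of a heterozygote (Aa × aa) gives a 1:1 phenotypic ratio.
The 1:1 ratio has 2 parts, so with N = 660 the expected counts are:
  starchy: 660 × 1/2 = 330
  sugary: 660 × 1/2 = 330
χ² = Σ (O − E)² / E
  starchy: (319 − 330)² / 330 = 0.3667
  sugary: (341 − 330)² / 330 = 0.3667
χ² = 0.3667 + 0.3667 = 0.7334 ≈ 0.733

0.733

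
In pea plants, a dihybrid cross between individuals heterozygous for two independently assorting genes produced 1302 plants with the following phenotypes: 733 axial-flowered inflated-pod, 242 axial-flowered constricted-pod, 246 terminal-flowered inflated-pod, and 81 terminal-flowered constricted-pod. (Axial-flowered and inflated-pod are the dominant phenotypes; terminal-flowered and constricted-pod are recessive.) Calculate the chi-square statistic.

0.035

A dihybrid F₂ with independent assortment and complete dominance at both loci gives a 9:3:3:1 phenotypic ratio.
Total ratio parts = 16. Expected numbers out of 1302:
  axial-flowered inflated-pod: 1302 × 9/16 = 732.375
  axial-flowered constricted-pod: 1302 × 3/16 = 244.125
  terminal-flowered inflated-pod: 1302 × 3/16 = 244.125
  terminal-flowered constricted-pod: 1302 × 1/16 = 81.375
χ² = Σ (O − E)² / E
  axial-flowered inflated-pod: (733 − 732.375)² / 732.375 = 0.0005
  axial-flowered constricted-pod: (242 − 244.125)² / 244.125 = 0.0185
  terminal-flowered inflated-pod: (246 − 244.125)² / 244.125 = 0.0144
  terminal-flowered constricted-pod: (81 − 81.375)² / 81.375 = 0.0017
χ² = 0.0005 + 0.0185 + 0.0144 + 0.0017 = 0.0351 ≈ 0.035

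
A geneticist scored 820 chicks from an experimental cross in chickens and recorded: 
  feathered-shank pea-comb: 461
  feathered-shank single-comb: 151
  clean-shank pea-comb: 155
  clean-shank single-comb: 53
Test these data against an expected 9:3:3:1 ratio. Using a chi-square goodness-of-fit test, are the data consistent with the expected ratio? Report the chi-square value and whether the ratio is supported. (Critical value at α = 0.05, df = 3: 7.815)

0.119; consistent

Total ratio parts = 16. Expected numbers out of 820:
  feathered-shank pea-comb: 820 × 9/16 = 461.25
  feathered-shank single-comb: 820 × 3/16 = 153.75
  clean-shank pea-comb: 820 × 3/16 = 153.75
  clean-shank single-comb: 820 × 1/16 = 51.25
χ² = Σ (O − E)² / E
  feathered-shank pea-comb: (461 − 461.25)² / 461.25 = 0.0001
  feathered-shank single-comb: (151 − 153.75)² / 153.75 = 0.0492
  clean-shank pea-comb: (155 − 153.75)² / 153.75 = 0.0102
  clean-shank single-comb: (53 − 51.25)² / 51.25 = 0.0598
χ² = 0.0001 + 0.0492 + 0.0102 + 0.0598 = 0.1193 ≈ 0.119
Degrees of freedom = 4 − 1 = 3; critical value at α = 0.05 is 7.815.
Since 0.119 < 7.815, we fail to reject the null hypothesis — the data are consistent with the 9:3:3:1 ratio.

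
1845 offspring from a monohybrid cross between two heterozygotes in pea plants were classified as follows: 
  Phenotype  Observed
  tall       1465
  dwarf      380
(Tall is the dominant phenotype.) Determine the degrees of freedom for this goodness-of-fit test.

For a monohybrid cross between heterozygotes with complete dominance, the expected phenotypic ratio is 3:1.
A goodness-of-fit test with 2 phenotype classes has df = 2 − 1 = 1.

1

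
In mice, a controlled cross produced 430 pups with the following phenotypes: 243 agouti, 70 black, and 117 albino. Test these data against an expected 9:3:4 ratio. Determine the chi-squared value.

2.245

The 9:3:4 ratio has 16 parts, so with N = 430 the expected counts are:
  agouti: 430 × 9/16 = 241.875
  black: 430 × 3/16 = 80.625
  albino: 430 × 4/16 = 107.5
χ² = Σ (O − E)² / E
  agouti: (243 − 241.875)² / 241.875 = 0.0052
  black: (70 − 80.625)² / 80.625 = 1.4002
  albino: (117 − 107.5)² / 107.5 = 0.8395
χ² = 0.0052 + 1.4002 + 0.8395 = 2.2449 ≈ 2.245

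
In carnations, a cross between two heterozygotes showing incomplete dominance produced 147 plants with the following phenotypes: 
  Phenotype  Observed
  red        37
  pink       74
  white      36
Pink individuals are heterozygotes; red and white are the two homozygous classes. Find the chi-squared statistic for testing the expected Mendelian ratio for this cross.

With incomplete dominance, a heterozygote × heterozygote cross gives a 1:2:1 phenotypic ratio.
Total ratio parts = 4. Expected numbers out of 147:
  red: 147 × 1/4 = 36.75
  pink: 147 × 2/4 = 73.5
  white: 147 × 1/4 = 36.75
χ² = Σ (O − E)² / E
  red: (37 − 36.75)² / 36.75 = 0.0017
  pink: (74 − 73.5)² / 73.5 = 0.0034
  white: (36 − 36.75)² / 36.75 = 0.0153
χ² = 0.0017 + 0.0034 + 0.0153 = 0.0204 ≈ 0.020

0.020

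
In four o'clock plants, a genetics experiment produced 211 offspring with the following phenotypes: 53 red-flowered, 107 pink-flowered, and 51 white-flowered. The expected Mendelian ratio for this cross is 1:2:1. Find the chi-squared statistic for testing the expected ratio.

0.081

Total ratio parts = 4. Expected numbers out of 211:
  red-flowered: 211 × 1/4 = 52.75
  pink-flowered: 211 × 2/4 = 105.5
  white-flowered: 211 × 1/4 = 52.75
χ² = Σ (O − E)² / E
  red-flowered: (53 − 52.75)² / 52.75 = 0.0012
  pink-flowered: (107 − 105.5)² / 105.5 = 0.0213
  white-flowered: (51 − 52.75)² / 52.75 = 0.0581
χ² = 0.0012 + 0.0213 + 0.0581 = 0.0806 ≈ 0.081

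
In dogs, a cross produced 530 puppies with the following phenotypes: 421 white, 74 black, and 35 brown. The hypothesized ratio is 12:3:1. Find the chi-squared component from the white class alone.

1.389

Under the 12:3:1 hypothesis (Σ ratio = 16, N = 530):
  white: 530 × 12/16 = 397.5
  black: 530 × 3/16 = 99.375
  brown: 530 × 1/16 = 33.125
Contribution of white: (421 − 397.5)² / 397.5 = 1.3893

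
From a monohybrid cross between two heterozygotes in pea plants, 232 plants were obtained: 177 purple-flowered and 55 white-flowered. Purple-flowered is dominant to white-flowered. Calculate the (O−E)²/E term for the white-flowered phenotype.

0.155

For a monohybrid cross between heterozygotes with complete dominance, the expected phenotypic ratio is 3:1.
Total ratio parts = 4. Expected numbers out of 232:
  purple-flowered: 232 × 3/4 = 174
  white-flowered: 232 × 1/4 = 58
Contribution of white-flowered: (55 − 58)² / 58 = 0.1552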